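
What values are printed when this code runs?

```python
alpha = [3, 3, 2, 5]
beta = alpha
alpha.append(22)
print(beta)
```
[3, 3, 2, 5, 22]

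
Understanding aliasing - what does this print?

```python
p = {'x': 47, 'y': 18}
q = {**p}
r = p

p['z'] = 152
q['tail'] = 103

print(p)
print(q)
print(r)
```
{'x': 47, 'y': 18, 'z': 152}
{'x': 47, 'y': 18, 'tail': 103}
{'x': 47, 'y': 18, 'z': 152}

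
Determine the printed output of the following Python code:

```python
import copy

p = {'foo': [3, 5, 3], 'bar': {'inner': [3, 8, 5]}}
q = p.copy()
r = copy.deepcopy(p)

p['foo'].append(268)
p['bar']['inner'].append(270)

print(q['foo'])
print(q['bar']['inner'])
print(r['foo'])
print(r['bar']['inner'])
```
[3, 5, 3, 268]
[3, 8, 5, 270]
[3, 5, 3]
[3, 8, 5]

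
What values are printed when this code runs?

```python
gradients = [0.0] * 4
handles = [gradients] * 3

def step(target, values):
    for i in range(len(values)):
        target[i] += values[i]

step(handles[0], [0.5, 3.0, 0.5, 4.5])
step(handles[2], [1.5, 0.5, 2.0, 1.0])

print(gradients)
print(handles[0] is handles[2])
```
[2.0, 3.5, 2.5, 5.5]
True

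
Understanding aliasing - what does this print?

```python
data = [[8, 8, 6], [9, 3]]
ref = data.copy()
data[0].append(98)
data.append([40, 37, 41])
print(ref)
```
[[8, 8, 6, 98], [9, 3]]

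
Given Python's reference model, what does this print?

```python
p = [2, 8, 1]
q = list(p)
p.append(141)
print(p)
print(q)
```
[2, 8, 1, 141]
[2, 8, 1]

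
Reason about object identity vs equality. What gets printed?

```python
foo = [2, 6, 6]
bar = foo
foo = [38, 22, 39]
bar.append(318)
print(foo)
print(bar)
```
[38, 22, 39]
[2, 6, 6, 318]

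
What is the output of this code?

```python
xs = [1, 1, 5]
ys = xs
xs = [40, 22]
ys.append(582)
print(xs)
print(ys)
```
[40, 22]
[1, 1, 5, 582]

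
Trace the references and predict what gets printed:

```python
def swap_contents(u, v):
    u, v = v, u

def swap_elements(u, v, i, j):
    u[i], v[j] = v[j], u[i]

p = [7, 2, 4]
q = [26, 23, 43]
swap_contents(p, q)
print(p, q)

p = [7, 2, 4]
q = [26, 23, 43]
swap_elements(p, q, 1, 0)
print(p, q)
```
[7, 2, 4] [26, 23, 43]
[7, 26, 4] [2, 23, 43]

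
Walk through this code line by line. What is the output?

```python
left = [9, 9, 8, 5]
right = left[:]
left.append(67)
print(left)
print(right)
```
[9, 9, 8, 5, 67]
[9, 9, 8, 5]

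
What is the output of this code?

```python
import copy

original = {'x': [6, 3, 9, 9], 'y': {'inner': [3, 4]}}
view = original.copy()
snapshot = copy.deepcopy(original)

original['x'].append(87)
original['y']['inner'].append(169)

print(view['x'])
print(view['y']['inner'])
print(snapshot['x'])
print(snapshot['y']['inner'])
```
[6, 3, 9, 9, 87]
[3, 4, 169]
[6, 3, 9, 9]
[3, 4]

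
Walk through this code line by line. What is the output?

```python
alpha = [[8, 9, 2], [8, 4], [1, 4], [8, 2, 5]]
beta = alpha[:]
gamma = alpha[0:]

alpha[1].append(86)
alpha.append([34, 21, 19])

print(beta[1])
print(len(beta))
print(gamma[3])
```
[8, 4, 86]
4
[8, 2, 5]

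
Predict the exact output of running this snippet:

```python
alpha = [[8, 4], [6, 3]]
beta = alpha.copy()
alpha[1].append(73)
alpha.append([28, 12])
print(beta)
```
[[8, 4], [6, 3, 73]]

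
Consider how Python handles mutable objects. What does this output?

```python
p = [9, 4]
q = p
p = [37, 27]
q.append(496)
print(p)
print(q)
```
[37, 27]
[9, 4, 496]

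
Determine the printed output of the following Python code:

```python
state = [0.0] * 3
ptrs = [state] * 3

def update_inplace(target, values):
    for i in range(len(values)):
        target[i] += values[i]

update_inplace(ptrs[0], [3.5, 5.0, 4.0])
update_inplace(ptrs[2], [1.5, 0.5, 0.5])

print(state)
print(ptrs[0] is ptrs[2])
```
[5.0, 5.5, 4.5]
True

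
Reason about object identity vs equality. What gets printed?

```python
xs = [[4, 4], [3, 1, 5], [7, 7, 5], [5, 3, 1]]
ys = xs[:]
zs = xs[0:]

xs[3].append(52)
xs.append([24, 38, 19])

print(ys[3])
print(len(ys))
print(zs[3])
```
[5, 3, 1, 52]
4
[5, 3, 1, 52]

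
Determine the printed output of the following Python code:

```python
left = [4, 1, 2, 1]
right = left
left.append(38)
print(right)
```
[4, 1, 2, 1, 38]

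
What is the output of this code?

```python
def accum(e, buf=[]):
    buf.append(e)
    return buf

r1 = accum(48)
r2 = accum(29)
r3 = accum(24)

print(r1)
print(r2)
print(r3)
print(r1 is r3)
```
[48, 29, 24]
[48, 29, 24]
[48, 29, 24]
True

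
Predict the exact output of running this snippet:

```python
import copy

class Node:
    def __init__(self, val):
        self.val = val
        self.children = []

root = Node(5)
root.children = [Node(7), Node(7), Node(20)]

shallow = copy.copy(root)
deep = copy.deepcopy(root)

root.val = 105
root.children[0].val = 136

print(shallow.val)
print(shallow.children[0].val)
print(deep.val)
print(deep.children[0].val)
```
5
136
5
7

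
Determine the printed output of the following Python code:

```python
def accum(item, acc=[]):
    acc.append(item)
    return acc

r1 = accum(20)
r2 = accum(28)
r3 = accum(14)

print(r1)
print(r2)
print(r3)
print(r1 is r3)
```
[20, 28, 14]
[20, 28, 14]
[20, 28, 14]
True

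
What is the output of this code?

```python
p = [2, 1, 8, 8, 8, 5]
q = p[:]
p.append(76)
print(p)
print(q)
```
[2, 1, 8, 8, 8, 5, 76]
[2, 1, 8, 8, 8, 5]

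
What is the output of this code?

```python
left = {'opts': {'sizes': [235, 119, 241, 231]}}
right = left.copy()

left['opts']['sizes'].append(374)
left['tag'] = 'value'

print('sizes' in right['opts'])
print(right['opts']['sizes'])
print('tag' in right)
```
True
[235, 119, 241, 231, 374]
False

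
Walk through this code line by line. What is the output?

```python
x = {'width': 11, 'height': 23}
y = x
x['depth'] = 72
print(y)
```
{'width': 11, 'height': 23, 'depth': 72}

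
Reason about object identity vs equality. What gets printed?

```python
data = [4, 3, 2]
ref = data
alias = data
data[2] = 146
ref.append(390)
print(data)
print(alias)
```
[4, 3, 146, 390]
[4, 3, 146, 390]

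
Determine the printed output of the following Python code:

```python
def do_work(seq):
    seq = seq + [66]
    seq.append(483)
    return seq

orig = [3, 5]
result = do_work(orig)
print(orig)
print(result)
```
[3, 5]
[3, 5, 66, 483]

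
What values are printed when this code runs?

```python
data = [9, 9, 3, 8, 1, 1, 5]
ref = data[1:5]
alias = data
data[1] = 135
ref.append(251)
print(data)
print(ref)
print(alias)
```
[9, 135, 3, 8, 1, 1, 5]
[9, 3, 8, 1, 251]
[9, 135, 3, 8, 1, 1, 5]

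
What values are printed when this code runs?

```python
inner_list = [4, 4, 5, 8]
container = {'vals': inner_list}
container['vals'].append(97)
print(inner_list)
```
[4, 4, 5, 8, 97]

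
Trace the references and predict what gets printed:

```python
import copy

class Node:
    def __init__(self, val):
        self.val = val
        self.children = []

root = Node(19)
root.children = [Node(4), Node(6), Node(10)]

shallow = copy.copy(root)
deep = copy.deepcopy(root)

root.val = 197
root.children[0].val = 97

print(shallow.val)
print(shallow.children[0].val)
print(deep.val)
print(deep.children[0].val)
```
19
97
19
4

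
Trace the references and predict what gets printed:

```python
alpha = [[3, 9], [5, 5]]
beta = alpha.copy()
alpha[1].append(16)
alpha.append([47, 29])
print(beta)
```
[[3, 9], [5, 5, 16]]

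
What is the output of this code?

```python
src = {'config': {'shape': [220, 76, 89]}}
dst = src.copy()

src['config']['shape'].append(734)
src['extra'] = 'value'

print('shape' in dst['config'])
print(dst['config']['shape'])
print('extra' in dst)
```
True
[220, 76, 89, 734]
False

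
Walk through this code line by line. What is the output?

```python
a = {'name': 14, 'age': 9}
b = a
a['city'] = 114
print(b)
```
{'name': 14, 'age': 9, 'city': 114}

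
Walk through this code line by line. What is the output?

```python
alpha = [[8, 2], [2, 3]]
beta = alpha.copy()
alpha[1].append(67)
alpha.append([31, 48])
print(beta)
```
[[8, 2], [2, 3, 67]]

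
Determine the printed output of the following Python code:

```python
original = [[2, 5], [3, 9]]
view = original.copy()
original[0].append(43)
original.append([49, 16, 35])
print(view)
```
[[2, 5, 43], [3, 9]]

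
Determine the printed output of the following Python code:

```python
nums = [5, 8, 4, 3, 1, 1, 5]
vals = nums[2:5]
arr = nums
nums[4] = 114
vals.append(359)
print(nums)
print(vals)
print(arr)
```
[5, 8, 4, 3, 114, 1, 5]
[4, 3, 1, 359]
[5, 8, 4, 3, 114, 1, 5]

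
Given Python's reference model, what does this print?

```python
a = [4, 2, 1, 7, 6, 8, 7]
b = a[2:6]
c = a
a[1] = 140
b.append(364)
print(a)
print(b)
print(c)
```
[4, 140, 1, 7, 6, 8, 7]
[1, 7, 6, 8, 364]
[4, 140, 1, 7, 6, 8, 7]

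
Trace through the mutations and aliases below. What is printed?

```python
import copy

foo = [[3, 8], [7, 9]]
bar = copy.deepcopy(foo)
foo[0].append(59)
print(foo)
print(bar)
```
[[3, 8, 59], [7, 9]]
[[3, 8], [7, 9]]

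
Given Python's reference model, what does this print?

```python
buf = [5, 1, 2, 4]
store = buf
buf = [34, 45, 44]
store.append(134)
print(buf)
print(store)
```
[34, 45, 44]
[5, 1, 2, 4, 134]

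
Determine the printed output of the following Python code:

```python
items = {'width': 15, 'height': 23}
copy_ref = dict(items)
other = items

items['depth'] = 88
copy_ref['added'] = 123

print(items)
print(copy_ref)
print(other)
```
{'width': 15, 'height': 23, 'depth': 88}
{'width': 15, 'height': 23, 'added': 123}
{'width': 15, 'height': 23, 'depth': 88}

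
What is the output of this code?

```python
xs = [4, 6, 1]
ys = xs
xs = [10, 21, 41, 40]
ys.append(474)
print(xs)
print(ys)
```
[10, 21, 41, 40]
[4, 6, 1, 474]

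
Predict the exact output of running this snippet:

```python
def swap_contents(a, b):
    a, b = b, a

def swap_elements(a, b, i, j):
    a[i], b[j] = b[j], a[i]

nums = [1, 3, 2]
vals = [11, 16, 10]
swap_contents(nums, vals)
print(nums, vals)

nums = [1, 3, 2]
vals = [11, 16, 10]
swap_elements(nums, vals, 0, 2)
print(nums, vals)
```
[1, 3, 2] [11, 16, 10]
[10, 3, 2] [11, 16, 1]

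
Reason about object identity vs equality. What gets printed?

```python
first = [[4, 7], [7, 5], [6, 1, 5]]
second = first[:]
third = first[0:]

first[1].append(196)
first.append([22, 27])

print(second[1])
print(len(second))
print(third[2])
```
[7, 5, 196]
3
[6, 1, 5]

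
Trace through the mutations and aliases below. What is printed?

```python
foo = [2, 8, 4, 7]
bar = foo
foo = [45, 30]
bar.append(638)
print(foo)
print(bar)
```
[45, 30]
[2, 8, 4, 7, 638]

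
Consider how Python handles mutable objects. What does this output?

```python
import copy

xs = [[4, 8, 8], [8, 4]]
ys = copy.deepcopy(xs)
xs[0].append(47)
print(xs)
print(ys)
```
[[4, 8, 8, 47], [8, 4]]
[[4, 8, 8], [8, 4]]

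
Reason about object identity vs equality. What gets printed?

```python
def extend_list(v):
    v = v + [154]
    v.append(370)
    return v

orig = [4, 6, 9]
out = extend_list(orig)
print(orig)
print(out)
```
[4, 6, 9]
[4, 6, 9, 154, 370]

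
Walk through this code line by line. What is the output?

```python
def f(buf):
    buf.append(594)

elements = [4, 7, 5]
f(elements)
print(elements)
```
[4, 7, 5, 594]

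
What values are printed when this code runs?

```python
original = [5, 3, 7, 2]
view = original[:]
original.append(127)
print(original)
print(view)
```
[5, 3, 7, 2, 127]
[5, 3, 7, 2]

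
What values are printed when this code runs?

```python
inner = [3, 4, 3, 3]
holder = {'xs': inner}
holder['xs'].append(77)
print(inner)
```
[3, 4, 3, 3, 77]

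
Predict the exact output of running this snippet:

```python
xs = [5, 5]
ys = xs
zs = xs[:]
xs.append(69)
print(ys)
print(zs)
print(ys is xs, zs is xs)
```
[5, 5, 69]
[5, 5]
True False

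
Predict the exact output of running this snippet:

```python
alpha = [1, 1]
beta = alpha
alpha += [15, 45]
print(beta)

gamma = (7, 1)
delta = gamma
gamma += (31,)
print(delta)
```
[1, 1, 15, 45]
(7, 1)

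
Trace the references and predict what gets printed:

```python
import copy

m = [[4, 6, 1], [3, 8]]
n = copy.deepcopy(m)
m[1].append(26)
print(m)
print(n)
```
[[4, 6, 1], [3, 8, 26]]
[[4, 6, 1], [3, 8]]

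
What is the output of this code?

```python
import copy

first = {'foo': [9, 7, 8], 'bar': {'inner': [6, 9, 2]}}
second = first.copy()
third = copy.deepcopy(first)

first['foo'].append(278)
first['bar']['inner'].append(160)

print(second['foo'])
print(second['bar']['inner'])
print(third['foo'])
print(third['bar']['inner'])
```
[9, 7, 8, 278]
[6, 9, 2, 160]
[9, 7, 8]
[6, 9, 2]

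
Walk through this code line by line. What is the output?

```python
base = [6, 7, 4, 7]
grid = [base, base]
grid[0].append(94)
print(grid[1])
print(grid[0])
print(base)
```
[6, 7, 4, 7, 94]
[6, 7, 4, 7, 94]
[6, 7, 4, 7, 94]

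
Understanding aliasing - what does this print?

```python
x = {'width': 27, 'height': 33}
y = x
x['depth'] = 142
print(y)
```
{'width': 27, 'height': 33, 'depth': 142}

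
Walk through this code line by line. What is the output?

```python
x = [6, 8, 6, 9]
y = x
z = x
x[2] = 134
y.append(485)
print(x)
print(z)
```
[6, 8, 134, 9, 485]
[6, 8, 134, 9, 485]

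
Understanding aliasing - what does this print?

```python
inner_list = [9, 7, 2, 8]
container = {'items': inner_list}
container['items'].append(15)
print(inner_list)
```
[9, 7, 2, 8, 15]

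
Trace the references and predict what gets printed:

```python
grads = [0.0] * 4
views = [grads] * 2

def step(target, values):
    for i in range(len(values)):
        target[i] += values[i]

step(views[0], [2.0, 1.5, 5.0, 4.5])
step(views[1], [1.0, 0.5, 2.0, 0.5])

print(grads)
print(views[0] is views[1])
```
[3.0, 2.0, 7.0, 5.0]
True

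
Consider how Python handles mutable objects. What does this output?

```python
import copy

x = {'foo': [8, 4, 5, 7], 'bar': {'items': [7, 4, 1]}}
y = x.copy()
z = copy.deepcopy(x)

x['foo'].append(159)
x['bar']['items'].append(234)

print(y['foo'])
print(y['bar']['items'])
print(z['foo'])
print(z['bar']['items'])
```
[8, 4, 5, 7, 159]
[7, 4, 1, 234]
[8, 4, 5, 7]
[7, 4, 1]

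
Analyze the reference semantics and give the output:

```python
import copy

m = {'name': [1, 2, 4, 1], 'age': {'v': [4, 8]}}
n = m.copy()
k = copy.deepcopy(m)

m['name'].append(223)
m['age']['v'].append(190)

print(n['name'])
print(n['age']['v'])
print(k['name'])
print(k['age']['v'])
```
[1, 2, 4, 1, 223]
[4, 8, 190]
[1, 2, 4, 1]
[4, 8]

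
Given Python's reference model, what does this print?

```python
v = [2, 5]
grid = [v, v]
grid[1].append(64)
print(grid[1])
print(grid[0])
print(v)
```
[2, 5, 64]
[2, 5, 64]
[2, 5, 64]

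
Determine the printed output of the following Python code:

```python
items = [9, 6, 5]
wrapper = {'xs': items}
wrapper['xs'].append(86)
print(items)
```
[9, 6, 5, 86]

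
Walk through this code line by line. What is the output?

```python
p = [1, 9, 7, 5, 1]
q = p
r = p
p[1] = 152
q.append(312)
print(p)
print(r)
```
[1, 152, 7, 5, 1, 312]
[1, 152, 7, 5, 1, 312]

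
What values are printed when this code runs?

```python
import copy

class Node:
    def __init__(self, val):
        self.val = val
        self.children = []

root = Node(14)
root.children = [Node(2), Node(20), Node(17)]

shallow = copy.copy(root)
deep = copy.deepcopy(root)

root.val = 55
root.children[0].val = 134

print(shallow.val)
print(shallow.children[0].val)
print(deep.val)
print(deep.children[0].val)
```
14
134
14
2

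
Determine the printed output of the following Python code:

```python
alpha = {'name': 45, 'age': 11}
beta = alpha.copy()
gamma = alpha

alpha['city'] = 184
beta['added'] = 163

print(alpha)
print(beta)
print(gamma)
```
{'name': 45, 'age': 11, 'city': 184}
{'name': 45, 'age': 11, 'added': 163}
{'name': 45, 'age': 11, 'city': 184}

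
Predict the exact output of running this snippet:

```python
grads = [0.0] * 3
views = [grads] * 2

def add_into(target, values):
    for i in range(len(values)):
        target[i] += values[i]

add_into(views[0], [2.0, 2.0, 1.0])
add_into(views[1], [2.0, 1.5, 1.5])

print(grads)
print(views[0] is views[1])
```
[4.0, 3.5, 2.5]
True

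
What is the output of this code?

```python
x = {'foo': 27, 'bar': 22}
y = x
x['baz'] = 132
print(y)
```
{'foo': 27, 'bar': 22, 'baz': 132}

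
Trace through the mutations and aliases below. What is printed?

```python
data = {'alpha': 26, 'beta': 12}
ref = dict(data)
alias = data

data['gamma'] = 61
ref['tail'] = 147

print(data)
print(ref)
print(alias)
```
{'alpha': 26, 'beta': 12, 'gamma': 61}
{'alpha': 26, 'beta': 12, 'tail': 147}
{'alpha': 26, 'beta': 12, 'gamma': 61}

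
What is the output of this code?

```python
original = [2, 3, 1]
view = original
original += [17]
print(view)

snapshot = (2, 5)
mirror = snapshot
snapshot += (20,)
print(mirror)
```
[2, 3, 1, 17]
(2, 5)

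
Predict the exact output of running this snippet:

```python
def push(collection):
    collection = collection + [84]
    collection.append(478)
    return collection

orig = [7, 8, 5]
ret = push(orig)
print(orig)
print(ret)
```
[7, 8, 5]
[7, 8, 5, 84, 478]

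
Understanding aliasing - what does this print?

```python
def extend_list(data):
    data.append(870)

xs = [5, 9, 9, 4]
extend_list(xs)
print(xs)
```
[5, 9, 9, 4, 870]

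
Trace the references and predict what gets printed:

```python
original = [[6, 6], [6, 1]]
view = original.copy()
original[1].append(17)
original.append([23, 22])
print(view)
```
[[6, 6], [6, 1, 17]]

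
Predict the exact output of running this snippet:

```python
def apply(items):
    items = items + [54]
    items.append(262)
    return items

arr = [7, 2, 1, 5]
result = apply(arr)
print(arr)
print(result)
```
[7, 2, 1, 5]
[7, 2, 1, 5, 54, 262]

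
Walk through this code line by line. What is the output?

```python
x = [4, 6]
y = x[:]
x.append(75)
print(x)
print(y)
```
[4, 6, 75]
[4, 6]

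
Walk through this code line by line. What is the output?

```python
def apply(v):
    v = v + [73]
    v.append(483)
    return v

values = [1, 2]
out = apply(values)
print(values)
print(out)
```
[1, 2]
[1, 2, 73, 483]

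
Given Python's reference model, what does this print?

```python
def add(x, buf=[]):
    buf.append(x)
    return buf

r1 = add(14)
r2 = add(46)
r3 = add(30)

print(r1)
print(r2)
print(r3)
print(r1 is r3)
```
[14, 46, 30]
[14, 46, 30]
[14, 46, 30]
True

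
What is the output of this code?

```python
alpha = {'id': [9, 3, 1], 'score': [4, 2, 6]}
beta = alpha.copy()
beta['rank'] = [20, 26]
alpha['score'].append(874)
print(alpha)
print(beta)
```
{'id': [9, 3, 1], 'score': [4, 2, 6, 874]}
{'id': [9, 3, 1], 'score': [4, 2, 6, 874], 'rank': [20, 26]}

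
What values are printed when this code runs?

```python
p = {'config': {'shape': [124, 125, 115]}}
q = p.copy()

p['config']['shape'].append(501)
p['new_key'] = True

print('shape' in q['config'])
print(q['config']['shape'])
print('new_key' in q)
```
True
[124, 125, 115, 501]
False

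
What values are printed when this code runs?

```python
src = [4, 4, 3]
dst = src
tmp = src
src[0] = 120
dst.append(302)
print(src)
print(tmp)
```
[120, 4, 3, 302]
[120, 4, 3, 302]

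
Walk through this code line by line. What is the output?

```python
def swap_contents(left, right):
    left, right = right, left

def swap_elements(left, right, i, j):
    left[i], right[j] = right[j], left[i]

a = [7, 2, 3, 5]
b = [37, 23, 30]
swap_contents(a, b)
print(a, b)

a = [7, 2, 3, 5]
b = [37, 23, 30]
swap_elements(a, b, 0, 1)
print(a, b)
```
[7, 2, 3, 5] [37, 23, 30]
[23, 2, 3, 5] [37, 7, 30]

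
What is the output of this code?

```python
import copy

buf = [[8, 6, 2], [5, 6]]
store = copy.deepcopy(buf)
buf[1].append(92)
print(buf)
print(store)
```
[[8, 6, 2], [5, 6, 92]]
[[8, 6, 2], [5, 6]]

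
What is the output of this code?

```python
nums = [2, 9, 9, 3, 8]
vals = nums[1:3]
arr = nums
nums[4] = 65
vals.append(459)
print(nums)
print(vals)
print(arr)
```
[2, 9, 9, 3, 65]
[9, 9, 459]
[2, 9, 9, 3, 65]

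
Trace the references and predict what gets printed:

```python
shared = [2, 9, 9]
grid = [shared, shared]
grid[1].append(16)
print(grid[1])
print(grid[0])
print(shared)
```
[2, 9, 9, 16]
[2, 9, 9, 16]
[2, 9, 9, 16]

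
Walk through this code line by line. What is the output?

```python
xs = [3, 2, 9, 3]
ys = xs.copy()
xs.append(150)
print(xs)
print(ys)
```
[3, 2, 9, 3, 150]
[3, 2, 9, 3]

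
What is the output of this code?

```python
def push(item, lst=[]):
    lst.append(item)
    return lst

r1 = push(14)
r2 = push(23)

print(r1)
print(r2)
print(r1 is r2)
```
[14, 23]
[14, 23]
True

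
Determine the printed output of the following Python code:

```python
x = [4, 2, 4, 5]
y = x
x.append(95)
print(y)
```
[4, 2, 4, 5, 95]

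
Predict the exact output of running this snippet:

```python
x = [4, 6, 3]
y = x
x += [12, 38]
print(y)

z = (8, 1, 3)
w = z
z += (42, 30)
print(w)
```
[4, 6, 3, 12, 38]
(8, 1, 3)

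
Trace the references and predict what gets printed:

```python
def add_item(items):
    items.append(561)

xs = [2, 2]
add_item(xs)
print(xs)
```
[2, 2, 561]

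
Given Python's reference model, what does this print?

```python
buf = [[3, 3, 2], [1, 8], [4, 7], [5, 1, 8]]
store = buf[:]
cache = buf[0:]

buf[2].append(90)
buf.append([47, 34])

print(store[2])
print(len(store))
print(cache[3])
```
[4, 7, 90]
4
[5, 1, 8]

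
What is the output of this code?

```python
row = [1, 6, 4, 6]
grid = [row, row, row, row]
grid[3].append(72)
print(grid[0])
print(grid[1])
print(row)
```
[1, 6, 4, 6, 72]
[1, 6, 4, 6, 72]
[1, 6, 4, 6, 72]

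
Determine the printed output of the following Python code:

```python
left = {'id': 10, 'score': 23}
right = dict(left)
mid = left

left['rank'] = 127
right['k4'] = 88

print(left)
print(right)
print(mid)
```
{'id': 10, 'score': 23, 'rank': 127}
{'id': 10, 'score': 23, 'k4': 88}
{'id': 10, 'score': 23, 'rank': 127}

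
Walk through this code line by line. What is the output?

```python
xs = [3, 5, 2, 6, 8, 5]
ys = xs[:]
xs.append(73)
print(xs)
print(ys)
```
[3, 5, 2, 6, 8, 5, 73]
[3, 5, 2, 6, 8, 5]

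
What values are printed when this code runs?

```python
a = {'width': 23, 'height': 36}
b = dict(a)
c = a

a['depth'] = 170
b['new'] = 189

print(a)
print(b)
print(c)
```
{'width': 23, 'height': 36, 'depth': 170}
{'width': 23, 'height': 36, 'new': 189}
{'width': 23, 'height': 36, 'depth': 170}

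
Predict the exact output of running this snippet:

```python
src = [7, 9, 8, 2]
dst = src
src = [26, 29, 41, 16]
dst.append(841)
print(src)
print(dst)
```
[26, 29, 41, 16]
[7, 9, 8, 2, 841]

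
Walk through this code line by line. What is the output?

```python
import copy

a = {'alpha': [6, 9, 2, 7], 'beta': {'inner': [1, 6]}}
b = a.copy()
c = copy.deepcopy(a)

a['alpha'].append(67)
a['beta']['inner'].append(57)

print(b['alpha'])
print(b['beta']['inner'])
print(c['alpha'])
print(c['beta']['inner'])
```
[6, 9, 2, 7, 67]
[1, 6, 57]
[6, 9, 2, 7]
[1, 6]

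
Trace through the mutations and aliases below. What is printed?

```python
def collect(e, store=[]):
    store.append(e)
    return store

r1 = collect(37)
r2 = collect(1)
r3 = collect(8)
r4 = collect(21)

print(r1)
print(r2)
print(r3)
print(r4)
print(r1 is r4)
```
[37, 1, 8, 21]
[37, 1, 8, 21]
[37, 1, 8, 21]
[37, 1, 8, 21]
True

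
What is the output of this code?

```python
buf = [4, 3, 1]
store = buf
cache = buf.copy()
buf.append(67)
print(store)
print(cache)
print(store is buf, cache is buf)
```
[4, 3, 1, 67]
[4, 3, 1]
True False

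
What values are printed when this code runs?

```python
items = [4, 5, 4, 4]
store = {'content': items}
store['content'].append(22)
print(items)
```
[4, 5, 4, 4, 22]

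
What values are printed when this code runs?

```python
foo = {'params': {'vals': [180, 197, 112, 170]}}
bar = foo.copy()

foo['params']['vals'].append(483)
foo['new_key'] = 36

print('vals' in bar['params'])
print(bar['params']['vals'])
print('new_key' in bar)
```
True
[180, 197, 112, 170, 483]
False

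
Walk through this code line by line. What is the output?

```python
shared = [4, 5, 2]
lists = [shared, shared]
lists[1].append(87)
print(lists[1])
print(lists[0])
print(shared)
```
[4, 5, 2, 87]
[4, 5, 2, 87]
[4, 5, 2, 87]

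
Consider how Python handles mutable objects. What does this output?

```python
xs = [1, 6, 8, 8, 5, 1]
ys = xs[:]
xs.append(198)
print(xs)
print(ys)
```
[1, 6, 8, 8, 5, 1, 198]
[1, 6, 8, 8, 5, 1]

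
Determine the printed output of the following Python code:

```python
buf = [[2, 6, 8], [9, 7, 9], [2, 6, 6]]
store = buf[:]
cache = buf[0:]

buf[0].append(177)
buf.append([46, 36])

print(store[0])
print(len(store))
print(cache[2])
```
[2, 6, 8, 177]
3
[2, 6, 6]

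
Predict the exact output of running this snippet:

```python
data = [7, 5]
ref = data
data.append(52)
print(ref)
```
[7, 5, 52]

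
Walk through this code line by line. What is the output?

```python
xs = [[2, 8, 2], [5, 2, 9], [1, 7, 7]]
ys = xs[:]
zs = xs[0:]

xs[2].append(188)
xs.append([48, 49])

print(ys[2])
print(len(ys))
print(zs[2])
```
[1, 7, 7, 188]
3
[1, 7, 7, 188]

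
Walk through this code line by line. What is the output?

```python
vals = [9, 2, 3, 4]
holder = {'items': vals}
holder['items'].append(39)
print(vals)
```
[9, 2, 3, 4, 39]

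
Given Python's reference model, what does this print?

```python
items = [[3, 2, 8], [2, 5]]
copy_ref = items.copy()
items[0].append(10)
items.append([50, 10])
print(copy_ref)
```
[[3, 2, 8, 10], [2, 5]]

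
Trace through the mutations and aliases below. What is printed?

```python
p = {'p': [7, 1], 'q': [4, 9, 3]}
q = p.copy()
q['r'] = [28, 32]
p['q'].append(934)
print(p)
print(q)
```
{'p': [7, 1], 'q': [4, 9, 3, 934]}
{'p': [7, 1], 'q': [4, 9, 3, 934], 'r': [28, 32]}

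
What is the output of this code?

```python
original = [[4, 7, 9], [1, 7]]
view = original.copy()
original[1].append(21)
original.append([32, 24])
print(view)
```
[[4, 7, 9], [1, 7, 21]]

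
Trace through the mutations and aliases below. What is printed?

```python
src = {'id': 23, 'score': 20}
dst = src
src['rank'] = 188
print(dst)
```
{'id': 23, 'score': 20, 'rank': 188}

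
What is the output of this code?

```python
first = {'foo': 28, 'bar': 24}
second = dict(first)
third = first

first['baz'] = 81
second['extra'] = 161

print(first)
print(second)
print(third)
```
{'foo': 28, 'bar': 24, 'baz': 81}
{'foo': 28, 'bar': 24, 'extra': 161}
{'foo': 28, 'bar': 24, 'baz': 81}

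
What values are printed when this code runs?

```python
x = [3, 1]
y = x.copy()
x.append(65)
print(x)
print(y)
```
[3, 1, 65]
[3, 1]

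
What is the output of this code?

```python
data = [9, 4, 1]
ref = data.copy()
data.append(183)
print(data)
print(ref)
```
[9, 4, 1, 183]
[9, 4, 1]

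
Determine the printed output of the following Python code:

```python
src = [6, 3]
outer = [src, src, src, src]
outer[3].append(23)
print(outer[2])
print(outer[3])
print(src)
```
[6, 3, 23]
[6, 3, 23]
[6, 3, 23]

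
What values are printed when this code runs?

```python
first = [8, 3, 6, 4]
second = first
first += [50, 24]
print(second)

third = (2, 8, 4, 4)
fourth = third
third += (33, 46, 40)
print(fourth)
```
[8, 3, 6, 4, 50, 24]
(2, 8, 4, 4)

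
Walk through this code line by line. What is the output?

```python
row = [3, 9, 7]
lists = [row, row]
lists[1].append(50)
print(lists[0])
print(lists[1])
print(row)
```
[3, 9, 7, 50]
[3, 9, 7, 50]
[3, 9, 7, 50]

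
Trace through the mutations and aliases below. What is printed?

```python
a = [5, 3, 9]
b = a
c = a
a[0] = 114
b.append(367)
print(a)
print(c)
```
[114, 3, 9, 367]
[114, 3, 9, 367]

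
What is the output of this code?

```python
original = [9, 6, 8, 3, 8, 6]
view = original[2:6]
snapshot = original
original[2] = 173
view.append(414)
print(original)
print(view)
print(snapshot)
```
[9, 6, 173, 3, 8, 6]
[8, 3, 8, 6, 414]
[9, 6, 173, 3, 8, 6]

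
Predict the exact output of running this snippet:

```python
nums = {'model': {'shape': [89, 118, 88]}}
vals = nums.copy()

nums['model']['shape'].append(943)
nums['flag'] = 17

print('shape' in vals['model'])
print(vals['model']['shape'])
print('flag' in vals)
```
True
[89, 118, 88, 943]
False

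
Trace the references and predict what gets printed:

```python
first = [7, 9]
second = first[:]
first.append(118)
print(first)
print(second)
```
[7, 9, 118]
[7, 9]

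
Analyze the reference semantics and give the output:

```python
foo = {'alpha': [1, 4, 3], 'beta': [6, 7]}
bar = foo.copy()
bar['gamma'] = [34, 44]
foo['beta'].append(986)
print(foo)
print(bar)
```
{'alpha': [1, 4, 3], 'beta': [6, 7, 986]}
{'alpha': [1, 4, 3], 'beta': [6, 7, 986], 'gamma': [34, 44]}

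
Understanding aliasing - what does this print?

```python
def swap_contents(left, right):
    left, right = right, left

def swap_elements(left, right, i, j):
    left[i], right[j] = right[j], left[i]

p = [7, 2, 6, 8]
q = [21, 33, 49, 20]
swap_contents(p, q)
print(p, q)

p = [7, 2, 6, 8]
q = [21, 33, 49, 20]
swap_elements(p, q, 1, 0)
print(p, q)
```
[7, 2, 6, 8] [21, 33, 49, 20]
[7, 21, 6, 8] [2, 33, 49, 20]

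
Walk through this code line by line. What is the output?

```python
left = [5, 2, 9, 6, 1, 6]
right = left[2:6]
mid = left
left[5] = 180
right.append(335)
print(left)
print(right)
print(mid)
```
[5, 2, 9, 6, 1, 180]
[9, 6, 1, 6, 335]
[5, 2, 9, 6, 1, 180]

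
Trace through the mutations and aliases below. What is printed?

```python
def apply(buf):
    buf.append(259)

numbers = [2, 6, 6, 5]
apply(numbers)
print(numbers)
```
[2, 6, 6, 5, 259]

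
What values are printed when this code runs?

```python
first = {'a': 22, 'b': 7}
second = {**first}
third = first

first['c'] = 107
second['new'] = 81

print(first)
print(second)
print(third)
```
{'a': 22, 'b': 7, 'c': 107}
{'a': 22, 'b': 7, 'new': 81}
{'a': 22, 'b': 7, 'c': 107}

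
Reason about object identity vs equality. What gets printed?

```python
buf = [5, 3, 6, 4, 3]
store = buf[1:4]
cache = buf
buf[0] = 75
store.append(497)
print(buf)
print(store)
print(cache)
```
[75, 3, 6, 4, 3]
[3, 6, 4, 497]
[75, 3, 6, 4, 3]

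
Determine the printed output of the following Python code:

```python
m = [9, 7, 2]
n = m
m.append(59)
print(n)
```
[9, 7, 2, 59]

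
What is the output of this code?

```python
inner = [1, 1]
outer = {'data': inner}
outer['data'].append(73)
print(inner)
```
[1, 1, 73]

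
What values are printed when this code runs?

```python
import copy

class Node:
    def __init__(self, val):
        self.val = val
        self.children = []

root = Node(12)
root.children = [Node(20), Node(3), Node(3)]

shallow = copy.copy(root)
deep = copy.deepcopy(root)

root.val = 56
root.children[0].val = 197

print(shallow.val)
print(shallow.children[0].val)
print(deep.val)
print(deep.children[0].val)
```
12
197
12
20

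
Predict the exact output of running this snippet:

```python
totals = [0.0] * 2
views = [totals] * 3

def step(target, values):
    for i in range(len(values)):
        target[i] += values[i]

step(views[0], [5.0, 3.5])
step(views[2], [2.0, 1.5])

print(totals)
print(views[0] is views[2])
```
[7.0, 5.0]
True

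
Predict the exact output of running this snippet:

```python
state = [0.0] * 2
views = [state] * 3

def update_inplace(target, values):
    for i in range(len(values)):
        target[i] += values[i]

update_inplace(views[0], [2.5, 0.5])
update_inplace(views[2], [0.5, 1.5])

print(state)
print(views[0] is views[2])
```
[3.0, 2.0]
True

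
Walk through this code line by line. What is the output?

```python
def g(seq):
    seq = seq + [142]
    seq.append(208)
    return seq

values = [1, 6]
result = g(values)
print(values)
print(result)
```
[1, 6]
[1, 6, 142, 208]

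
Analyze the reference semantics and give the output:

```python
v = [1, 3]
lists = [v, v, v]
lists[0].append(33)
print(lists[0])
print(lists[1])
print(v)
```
[1, 3, 33]
[1, 3, 33]
[1, 3, 33]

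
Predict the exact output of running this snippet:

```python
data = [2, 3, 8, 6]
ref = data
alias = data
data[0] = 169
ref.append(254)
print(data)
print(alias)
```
[169, 3, 8, 6, 254]
[169, 3, 8, 6, 254]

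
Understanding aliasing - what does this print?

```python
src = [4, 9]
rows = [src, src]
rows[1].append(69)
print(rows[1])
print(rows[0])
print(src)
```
[4, 9, 69]
[4, 9, 69]
[4, 9, 69]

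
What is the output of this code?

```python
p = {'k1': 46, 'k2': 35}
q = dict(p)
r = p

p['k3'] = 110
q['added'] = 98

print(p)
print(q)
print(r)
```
{'k1': 46, 'k2': 35, 'k3': 110}
{'k1': 46, 'k2': 35, 'added': 98}
{'k1': 46, 'k2': 35, 'k3': 110}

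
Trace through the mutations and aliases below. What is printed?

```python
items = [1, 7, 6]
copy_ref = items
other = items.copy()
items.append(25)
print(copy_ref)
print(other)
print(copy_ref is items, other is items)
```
[1, 7, 6, 25]
[1, 7, 6]
True False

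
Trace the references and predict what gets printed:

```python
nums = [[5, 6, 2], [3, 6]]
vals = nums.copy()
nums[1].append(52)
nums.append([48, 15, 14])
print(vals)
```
[[5, 6, 2], [3, 6, 52]]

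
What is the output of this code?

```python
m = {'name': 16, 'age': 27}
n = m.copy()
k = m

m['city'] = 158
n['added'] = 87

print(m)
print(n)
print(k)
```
{'name': 16, 'age': 27, 'city': 158}
{'name': 16, 'age': 27, 'added': 87}
{'name': 16, 'age': 27, 'city': 158}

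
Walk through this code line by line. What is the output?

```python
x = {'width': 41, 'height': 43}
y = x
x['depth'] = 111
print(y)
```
{'width': 41, 'height': 43, 'depth': 111}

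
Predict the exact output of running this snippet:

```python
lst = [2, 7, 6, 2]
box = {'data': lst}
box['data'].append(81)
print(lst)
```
[2, 7, 6, 2, 81]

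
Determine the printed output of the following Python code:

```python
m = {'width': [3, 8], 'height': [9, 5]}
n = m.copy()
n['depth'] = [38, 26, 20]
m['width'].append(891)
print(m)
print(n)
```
{'width': [3, 8, 891], 'height': [9, 5]}
{'width': [3, 8, 891], 'height': [9, 5], 'depth': [38, 26, 20]}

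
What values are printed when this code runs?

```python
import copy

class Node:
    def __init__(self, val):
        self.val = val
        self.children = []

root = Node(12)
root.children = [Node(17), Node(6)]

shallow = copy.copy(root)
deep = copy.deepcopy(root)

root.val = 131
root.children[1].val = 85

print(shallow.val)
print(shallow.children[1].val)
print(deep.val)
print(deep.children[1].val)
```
12
85
12
6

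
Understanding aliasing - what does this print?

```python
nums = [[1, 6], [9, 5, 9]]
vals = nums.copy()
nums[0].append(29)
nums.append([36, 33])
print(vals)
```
[[1, 6, 29], [9, 5, 9]]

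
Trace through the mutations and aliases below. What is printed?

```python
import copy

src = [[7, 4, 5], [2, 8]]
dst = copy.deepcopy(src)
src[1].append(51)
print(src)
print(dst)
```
[[7, 4, 5], [2, 8, 51]]
[[7, 4, 5], [2, 8]]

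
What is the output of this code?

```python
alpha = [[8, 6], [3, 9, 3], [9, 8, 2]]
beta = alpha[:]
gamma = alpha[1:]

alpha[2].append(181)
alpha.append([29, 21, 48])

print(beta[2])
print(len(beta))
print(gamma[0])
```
[9, 8, 2, 181]
3
[3, 9, 3]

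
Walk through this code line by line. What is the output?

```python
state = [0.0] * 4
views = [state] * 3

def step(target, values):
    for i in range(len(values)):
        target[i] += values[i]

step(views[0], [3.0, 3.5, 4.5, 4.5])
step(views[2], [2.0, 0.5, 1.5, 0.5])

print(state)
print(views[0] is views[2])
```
[5.0, 4.0, 6.0, 5.0]
True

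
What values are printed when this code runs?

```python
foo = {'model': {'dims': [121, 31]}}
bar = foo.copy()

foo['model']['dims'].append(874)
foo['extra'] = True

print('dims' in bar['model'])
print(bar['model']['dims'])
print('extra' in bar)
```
True
[121, 31, 874]
False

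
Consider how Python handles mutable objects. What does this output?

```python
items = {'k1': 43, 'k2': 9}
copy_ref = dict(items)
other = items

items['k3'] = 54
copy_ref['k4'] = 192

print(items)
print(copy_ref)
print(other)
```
{'k1': 43, 'k2': 9, 'k3': 54}
{'k1': 43, 'k2': 9, 'k4': 192}
{'k1': 43, 'k2': 9, 'k3': 54}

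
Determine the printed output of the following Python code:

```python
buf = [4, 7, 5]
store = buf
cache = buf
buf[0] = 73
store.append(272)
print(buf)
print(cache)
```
[73, 7, 5, 272]
[73, 7, 5, 272]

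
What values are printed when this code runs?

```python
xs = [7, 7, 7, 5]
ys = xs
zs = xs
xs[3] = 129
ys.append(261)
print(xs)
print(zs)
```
[7, 7, 7, 129, 261]
[7, 7, 7, 129, 261]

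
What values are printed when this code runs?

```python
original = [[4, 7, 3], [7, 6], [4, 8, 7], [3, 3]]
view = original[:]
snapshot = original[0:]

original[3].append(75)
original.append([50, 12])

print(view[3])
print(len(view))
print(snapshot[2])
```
[3, 3, 75]
4
[4, 8, 7]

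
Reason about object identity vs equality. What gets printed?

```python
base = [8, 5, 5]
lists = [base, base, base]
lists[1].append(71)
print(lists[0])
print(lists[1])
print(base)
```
[8, 5, 5, 71]
[8, 5, 5, 71]
[8, 5, 5, 71]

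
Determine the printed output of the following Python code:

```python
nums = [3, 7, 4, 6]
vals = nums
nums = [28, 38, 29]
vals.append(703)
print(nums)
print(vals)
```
[28, 38, 29]
[3, 7, 4, 6, 703]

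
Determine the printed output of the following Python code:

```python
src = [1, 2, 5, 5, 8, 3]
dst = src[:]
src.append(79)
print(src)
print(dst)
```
[1, 2, 5, 5, 8, 3, 79]
[1, 2, 5, 5, 8, 3]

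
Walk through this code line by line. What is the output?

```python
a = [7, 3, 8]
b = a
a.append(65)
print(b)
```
[7, 3, 8, 65]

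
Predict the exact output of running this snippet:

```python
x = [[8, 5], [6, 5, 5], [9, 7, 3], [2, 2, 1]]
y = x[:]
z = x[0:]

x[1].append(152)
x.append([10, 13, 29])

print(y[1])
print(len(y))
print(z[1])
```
[6, 5, 5, 152]
4
[6, 5, 5, 152]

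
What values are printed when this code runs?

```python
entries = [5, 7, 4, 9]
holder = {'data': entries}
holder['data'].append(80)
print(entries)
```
[5, 7, 4, 9, 80]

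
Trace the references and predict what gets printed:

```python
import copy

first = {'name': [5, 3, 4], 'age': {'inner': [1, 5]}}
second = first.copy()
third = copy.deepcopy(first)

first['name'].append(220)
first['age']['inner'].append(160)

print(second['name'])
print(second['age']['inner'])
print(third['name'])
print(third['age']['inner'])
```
[5, 3, 4, 220]
[1, 5, 160]
[5, 3, 4]
[1, 5]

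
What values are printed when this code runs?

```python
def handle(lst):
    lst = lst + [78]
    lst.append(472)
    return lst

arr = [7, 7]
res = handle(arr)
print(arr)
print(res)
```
[7, 7]
[7, 7, 78, 472]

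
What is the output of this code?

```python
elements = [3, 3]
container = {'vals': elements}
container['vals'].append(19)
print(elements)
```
[3, 3, 19]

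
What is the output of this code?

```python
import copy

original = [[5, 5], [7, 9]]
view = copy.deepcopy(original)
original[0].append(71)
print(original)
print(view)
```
[[5, 5, 71], [7, 9]]
[[5, 5], [7, 9]]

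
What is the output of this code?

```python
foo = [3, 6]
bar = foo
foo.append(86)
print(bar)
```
[3, 6, 86]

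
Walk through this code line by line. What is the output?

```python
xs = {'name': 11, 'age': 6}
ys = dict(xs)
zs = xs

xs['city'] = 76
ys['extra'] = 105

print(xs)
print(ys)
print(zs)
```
{'name': 11, 'age': 6, 'city': 76}
{'name': 11, 'age': 6, 'extra': 105}
{'name': 11, 'age': 6, 'city': 76}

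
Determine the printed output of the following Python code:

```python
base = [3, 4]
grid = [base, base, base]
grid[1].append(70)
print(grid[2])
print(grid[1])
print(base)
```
[3, 4, 70]
[3, 4, 70]
[3, 4, 70]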